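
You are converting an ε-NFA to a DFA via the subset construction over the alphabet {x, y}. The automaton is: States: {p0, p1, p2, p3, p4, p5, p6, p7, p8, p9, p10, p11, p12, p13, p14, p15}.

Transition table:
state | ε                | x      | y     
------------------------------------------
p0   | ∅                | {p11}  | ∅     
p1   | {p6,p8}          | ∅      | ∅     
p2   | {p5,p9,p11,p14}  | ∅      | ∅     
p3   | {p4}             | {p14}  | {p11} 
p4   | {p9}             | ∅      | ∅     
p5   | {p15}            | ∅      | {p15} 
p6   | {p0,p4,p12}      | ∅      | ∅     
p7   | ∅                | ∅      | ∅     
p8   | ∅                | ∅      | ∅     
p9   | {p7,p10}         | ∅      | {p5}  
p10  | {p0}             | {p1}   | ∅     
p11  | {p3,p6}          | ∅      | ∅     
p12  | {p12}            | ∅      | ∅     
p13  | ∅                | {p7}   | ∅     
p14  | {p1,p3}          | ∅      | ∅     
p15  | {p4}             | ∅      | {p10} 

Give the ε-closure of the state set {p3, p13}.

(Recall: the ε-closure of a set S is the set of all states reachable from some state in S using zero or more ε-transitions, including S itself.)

Start with {p3, p13}.
From p3 via ε: add p4.
From p4 via ε: add p9.
From p9 via ε: add p7, p10.
From p10 via ε: add p0.
No new states can be added; the closed set is {p0, p3, p4, p7, p9, p10, p13}.

{p0, p3, p4, p7, p9, p10, p13}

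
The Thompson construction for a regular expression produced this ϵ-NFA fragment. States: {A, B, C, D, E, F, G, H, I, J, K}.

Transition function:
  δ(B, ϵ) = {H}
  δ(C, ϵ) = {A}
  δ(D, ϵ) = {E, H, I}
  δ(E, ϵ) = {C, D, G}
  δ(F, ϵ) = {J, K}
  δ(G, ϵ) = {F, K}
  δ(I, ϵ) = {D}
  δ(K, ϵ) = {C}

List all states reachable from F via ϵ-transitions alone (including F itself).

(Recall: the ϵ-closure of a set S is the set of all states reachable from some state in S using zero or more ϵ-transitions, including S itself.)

{A, C, F, J, K}

Start with {F}.
From F via ϵ: add J, K.
From K via ϵ: add C.
From C via ϵ: add A.
No new states can be added; the closed set is {A, C, F, J, K}.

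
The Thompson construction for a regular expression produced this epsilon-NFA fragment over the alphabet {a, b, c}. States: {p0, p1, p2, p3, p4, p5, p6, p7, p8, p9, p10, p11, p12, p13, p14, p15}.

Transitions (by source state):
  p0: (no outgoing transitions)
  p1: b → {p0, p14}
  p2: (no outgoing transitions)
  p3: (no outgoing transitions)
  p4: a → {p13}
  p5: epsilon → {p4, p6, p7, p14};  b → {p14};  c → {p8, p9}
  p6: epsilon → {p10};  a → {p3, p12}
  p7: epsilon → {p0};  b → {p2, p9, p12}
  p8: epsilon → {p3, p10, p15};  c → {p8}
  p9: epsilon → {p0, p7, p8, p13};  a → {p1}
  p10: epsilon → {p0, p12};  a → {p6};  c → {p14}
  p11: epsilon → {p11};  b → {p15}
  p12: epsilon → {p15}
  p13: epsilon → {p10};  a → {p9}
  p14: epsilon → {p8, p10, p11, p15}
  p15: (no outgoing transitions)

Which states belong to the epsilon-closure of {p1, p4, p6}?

{p0, p1, p4, p6, p10, p12, p15}

Start with {p1, p4, p6}.
From p6 via epsilon: add p10.
From p10 via epsilon: add p0, p12.
From p12 via epsilon: add p15.
No new states can be added; the closed set is {p0, p1, p4, p6, p10, p12, p15}.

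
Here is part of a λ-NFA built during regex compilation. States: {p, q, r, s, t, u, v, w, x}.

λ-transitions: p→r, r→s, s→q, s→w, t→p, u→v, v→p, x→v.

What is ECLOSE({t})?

{p, q, r, s, t, w}

Start with {t}.
From t via λ: add p.
From p via λ: add r.
From r via λ: add s.
From s via λ: add q, w.
No new states can be added; the closed set is {p, q, r, s, t, w}.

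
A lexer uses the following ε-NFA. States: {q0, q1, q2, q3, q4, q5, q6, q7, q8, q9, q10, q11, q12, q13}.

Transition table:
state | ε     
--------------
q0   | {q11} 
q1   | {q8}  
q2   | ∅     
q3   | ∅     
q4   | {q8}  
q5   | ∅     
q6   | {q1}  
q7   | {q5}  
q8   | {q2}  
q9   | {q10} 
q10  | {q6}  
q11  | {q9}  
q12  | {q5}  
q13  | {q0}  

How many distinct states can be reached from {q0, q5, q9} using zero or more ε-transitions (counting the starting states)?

9

Start with {q0, q5, q9}.
From q0 via ε: add q11.
From q9 via ε: add q10.
From q10 via ε: add q6.
From q6 via ε: add q1.
From q1 via ε: add q8.
From q8 via ε: add q2.
ε-closure = {q0, q1, q2, q5, q6, q8, q9, q10, q11}, which has 9 states.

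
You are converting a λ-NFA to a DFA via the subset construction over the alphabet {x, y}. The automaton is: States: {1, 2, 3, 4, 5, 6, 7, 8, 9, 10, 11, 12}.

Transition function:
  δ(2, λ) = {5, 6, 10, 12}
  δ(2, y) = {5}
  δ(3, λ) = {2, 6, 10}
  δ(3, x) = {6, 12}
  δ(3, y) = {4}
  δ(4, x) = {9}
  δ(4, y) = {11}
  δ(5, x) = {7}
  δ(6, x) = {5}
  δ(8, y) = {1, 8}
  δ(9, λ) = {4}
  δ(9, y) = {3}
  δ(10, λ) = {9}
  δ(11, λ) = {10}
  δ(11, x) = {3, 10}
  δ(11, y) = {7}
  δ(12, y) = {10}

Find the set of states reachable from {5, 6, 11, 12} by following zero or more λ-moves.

{4, 5, 6, 9, 10, 11, 12}

Start with {5, 6, 11, 12}.
From 11 via λ: add 10.
From 10 via λ: add 9.
From 9 via λ: add 4.
No new states can be added; the closed set is {4, 5, 6, 9, 10, 11, 12}.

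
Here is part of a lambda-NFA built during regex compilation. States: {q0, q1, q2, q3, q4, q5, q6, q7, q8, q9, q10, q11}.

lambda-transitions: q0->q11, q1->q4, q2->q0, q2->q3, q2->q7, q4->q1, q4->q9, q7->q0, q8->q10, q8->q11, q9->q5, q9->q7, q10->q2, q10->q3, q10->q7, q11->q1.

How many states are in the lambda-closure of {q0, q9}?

7

Start with {q0, q9}.
From q0 via lambda: add q11.
From q9 via lambda: add q5, q7.
From q11 via lambda: add q1.
From q1 via lambda: add q4.
lambda-closure = {q0, q1, q4, q5, q7, q9, q11}, which has 7 states.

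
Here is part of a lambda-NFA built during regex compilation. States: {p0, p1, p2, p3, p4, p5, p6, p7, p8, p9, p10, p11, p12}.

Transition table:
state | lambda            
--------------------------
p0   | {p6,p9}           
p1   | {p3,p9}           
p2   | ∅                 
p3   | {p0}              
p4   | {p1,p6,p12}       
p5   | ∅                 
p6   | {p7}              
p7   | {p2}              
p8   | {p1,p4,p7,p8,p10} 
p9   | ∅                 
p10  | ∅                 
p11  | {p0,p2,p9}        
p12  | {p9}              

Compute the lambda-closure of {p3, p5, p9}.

Start with {p3, p5, p9}.
From p3 via lambda: add p0.
From p0 via lambda: add p6.
From p6 via lambda: add p7.
From p7 via lambda: add p2.
No new states can be added; the closed set is {p0, p2, p3, p5, p6, p7, p9}.

{p0, p2, p3, p5, p6, p7, p9}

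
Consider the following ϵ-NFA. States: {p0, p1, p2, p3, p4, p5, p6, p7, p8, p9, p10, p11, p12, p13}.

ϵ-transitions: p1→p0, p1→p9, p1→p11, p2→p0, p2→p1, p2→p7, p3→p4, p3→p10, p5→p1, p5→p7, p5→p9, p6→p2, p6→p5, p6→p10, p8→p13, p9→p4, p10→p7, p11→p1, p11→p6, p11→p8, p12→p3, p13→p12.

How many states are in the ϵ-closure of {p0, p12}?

Start with {p0, p12}.
From p12 via ϵ: add p3.
From p3 via ϵ: add p4, p10.
From p10 via ϵ: add p7.
ϵ-closure = {p0, p3, p4, p7, p10, p12}, which has 6 states.

6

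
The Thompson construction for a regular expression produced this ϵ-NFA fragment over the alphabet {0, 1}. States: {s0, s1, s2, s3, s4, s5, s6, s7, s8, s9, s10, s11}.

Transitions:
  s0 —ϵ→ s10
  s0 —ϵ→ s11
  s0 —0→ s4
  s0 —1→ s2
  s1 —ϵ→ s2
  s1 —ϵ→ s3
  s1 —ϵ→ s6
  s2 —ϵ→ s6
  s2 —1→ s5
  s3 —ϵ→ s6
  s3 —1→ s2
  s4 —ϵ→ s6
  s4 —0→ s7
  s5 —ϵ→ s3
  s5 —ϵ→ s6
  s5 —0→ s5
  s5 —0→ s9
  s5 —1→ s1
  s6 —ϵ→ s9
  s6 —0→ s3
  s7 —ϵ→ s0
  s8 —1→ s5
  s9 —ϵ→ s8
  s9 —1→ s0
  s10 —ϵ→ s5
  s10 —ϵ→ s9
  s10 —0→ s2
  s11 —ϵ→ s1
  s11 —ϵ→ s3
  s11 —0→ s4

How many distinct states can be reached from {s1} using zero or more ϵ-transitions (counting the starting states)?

Start with {s1}.
From s1 via ϵ: add s2, s3, s6.
From s6 via ϵ: add s9.
From s9 via ϵ: add s8.
ϵ-closure = {s1, s2, s3, s6, s8, s9}, which has 6 states.

6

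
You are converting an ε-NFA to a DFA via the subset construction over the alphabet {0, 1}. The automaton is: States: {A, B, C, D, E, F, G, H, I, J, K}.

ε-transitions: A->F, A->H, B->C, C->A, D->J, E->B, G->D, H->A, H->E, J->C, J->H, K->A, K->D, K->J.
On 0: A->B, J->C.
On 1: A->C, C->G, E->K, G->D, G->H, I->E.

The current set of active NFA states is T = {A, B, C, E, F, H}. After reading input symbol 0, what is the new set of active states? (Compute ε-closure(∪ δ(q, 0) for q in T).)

A on 0 → {B}.
No 0-transition from B, C, E, F, H.
Union after reading 0: {B}.
Now take the ε-closure:
From B via ε: add C.
From C via ε: add A.
From A via ε: add F, H.
From H via ε: add E.
No new states can be added; the closed set is {A, B, C, E, F, H}.

{A, B, C, E, F, H}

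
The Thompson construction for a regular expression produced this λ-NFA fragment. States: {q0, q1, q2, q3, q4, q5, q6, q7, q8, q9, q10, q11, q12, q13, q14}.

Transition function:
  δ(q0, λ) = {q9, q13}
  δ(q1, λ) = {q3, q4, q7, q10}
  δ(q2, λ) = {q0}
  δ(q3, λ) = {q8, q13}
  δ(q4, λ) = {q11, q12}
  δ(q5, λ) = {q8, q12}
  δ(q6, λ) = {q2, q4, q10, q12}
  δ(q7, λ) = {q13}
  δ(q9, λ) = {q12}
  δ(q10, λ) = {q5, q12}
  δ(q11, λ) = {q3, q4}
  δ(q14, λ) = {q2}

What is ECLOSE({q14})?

{q0, q2, q9, q12, q13, q14}

Start with {q14}.
From q14 via λ: add q2.
From q2 via λ: add q0.
From q0 via λ: add q9, q13.
From q9 via λ: add q12.
No new states can be added; the closed set is {q0, q2, q9, q12, q13, q14}.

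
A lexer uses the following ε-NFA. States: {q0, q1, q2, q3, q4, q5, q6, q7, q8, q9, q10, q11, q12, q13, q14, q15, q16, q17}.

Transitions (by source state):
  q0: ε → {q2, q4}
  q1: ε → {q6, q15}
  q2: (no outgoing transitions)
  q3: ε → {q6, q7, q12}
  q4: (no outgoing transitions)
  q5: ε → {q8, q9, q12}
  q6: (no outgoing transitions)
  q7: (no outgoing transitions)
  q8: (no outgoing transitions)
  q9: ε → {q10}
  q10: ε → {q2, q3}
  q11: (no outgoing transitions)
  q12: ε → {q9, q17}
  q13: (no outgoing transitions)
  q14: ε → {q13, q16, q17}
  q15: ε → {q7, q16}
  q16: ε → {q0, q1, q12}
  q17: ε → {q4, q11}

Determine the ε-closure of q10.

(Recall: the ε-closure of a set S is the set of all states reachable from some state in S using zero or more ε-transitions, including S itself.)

Start with {q10}.
From q10 via ε: add q2, q3.
From q3 via ε: add q6, q7, q12.
From q12 via ε: add q9, q17.
From q17 via ε: add q4, q11.
No new states can be added; the closed set is {q2, q3, q4, q6, q7, q9, q10, q11, q12, q17}.

{q2, q3, q4, q6, q7, q9, q10, q11, q12, q17}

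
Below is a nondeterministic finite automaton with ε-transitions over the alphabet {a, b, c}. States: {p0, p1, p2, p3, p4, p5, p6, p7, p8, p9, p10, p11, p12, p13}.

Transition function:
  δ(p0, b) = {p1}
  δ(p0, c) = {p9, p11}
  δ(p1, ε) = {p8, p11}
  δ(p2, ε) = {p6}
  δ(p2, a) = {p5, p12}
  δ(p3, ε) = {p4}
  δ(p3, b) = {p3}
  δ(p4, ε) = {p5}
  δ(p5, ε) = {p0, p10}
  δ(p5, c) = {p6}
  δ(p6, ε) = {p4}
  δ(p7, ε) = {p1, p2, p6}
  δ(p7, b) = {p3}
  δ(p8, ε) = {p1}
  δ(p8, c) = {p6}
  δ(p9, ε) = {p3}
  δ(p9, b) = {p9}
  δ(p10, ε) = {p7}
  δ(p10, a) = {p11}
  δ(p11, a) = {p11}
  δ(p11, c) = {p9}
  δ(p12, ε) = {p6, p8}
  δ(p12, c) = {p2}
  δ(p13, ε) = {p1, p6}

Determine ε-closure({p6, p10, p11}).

Start with {p6, p10, p11}.
From p6 via ε: add p4.
From p10 via ε: add p7.
From p4 via ε: add p5.
From p7 via ε: add p1, p2.
From p1 via ε: add p8.
From p5 via ε: add p0.
No new states can be added; the closed set is {p0, p1, p2, p4, p5, p6, p7, p8, p10, p11}.

{p0, p1, p2, p4, p5, p6, p7, p8, p10, p11}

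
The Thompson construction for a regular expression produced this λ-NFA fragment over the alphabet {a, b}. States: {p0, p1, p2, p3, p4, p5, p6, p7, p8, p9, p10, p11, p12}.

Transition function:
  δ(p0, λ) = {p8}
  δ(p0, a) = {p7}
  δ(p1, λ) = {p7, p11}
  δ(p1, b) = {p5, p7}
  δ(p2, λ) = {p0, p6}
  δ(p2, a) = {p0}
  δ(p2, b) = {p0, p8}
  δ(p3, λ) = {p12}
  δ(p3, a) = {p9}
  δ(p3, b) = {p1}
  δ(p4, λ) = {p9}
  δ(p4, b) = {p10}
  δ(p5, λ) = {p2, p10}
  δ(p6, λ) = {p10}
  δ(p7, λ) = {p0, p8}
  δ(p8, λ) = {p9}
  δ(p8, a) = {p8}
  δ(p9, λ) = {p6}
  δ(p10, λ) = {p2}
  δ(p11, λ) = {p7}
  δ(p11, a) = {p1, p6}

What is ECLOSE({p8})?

{p0, p2, p6, p8, p9, p10}

Start with {p8}.
From p8 via λ: add p9.
From p9 via λ: add p6.
From p6 via λ: add p10.
From p10 via λ: add p2.
From p2 via λ: add p0.
No new states can be added; the closed set is {p0, p2, p6, p8, p9, p10}.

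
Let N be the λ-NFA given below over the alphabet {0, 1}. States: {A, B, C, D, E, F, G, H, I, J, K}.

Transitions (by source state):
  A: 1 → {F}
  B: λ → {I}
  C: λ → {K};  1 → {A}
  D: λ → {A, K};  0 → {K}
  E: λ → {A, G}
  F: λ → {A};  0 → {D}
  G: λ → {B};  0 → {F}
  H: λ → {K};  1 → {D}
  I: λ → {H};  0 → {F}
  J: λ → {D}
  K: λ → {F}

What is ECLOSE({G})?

{A, B, F, G, H, I, K}

Start with {G}.
From G via λ: add B.
From B via λ: add I.
From I via λ: add H.
From H via λ: add K.
From K via λ: add F.
From F via λ: add A.
No new states can be added; the closed set is {A, B, F, G, H, I, K}.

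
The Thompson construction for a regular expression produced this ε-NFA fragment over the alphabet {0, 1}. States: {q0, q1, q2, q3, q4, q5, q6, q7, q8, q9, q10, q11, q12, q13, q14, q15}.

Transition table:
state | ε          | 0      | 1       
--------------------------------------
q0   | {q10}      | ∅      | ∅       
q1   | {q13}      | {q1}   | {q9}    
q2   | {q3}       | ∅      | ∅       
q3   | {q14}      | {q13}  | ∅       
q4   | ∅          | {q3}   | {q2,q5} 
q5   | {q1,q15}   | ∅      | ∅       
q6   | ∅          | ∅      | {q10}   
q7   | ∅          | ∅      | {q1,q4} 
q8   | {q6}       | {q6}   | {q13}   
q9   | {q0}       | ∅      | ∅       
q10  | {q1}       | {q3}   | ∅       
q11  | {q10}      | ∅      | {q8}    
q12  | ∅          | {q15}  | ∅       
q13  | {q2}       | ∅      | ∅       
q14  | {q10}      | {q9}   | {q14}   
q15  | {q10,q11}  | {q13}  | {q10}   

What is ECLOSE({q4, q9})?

{q0, q1, q2, q3, q4, q9, q10, q13, q14}

Start with {q4, q9}.
From q9 via ε: add q0.
From q0 via ε: add q10.
From q10 via ε: add q1.
From q1 via ε: add q13.
From q13 via ε: add q2.
From q2 via ε: add q3.
From q3 via ε: add q14.
No new states can be added; the closed set is {q0, q1, q2, q3, q4, q9, q10, q13, q14}.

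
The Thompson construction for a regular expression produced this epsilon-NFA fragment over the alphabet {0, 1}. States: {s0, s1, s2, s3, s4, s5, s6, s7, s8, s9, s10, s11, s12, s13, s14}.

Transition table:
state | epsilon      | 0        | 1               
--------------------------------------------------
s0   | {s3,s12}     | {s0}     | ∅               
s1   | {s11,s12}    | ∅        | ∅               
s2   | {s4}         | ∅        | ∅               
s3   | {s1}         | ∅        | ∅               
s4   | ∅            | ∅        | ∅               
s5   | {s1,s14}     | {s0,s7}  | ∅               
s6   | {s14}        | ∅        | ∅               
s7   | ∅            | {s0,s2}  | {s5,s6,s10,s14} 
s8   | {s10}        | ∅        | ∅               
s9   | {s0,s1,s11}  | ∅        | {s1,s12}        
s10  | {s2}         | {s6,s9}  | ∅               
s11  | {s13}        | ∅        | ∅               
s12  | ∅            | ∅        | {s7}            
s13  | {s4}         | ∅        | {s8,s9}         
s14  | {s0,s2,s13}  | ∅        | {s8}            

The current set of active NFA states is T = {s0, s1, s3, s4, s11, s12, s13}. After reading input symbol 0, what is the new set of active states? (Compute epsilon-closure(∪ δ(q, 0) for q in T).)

s0 on 0 → {s0}.
No 0-transition from s1, s3, s4, s11, s12, s13.
Union after reading 0: {s0}.
Now take the epsilon-closure:
From s0 via epsilon: add s3, s12.
From s3 via epsilon: add s1.
From s1 via epsilon: add s11.
From s11 via epsilon: add s13.
From s13 via epsilon: add s4.
No new states can be added; the closed set is {s0, s1, s3, s4, s11, s12, s13}.

{s0, s1, s3, s4, s11, s12, s13}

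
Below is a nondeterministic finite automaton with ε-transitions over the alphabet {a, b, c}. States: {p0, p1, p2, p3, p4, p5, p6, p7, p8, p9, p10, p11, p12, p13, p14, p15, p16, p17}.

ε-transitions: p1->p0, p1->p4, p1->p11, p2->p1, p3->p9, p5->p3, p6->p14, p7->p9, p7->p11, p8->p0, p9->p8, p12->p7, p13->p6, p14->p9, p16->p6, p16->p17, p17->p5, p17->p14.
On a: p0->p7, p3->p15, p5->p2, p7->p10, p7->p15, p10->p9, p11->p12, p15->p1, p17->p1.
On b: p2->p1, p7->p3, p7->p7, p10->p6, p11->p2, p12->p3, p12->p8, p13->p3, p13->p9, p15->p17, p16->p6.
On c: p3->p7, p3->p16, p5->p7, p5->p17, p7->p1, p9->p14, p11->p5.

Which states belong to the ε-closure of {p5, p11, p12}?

{p0, p3, p5, p7, p8, p9, p11, p12}

Start with {p5, p11, p12}.
From p5 via ε: add p3.
From p12 via ε: add p7.
From p3 via ε: add p9.
From p9 via ε: add p8.
From p8 via ε: add p0.
No new states can be added; the closed set is {p0, p3, p5, p7, p8, p9, p11, p12}.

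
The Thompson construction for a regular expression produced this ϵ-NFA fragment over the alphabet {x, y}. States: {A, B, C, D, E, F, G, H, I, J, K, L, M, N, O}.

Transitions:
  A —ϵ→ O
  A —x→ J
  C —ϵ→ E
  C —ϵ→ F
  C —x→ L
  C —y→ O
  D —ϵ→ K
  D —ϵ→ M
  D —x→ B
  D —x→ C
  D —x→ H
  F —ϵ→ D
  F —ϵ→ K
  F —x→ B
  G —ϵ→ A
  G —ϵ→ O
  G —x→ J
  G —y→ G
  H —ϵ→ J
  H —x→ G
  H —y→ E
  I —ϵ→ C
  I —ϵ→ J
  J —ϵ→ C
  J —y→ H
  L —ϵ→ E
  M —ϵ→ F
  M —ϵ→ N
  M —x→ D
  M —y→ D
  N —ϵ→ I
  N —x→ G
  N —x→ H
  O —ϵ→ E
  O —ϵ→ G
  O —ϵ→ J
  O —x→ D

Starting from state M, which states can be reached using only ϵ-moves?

{C, D, E, F, I, J, K, M, N}

Start with {M}.
From M via ϵ: add F, N.
From F via ϵ: add D, K.
From N via ϵ: add I.
From I via ϵ: add C, J.
From C via ϵ: add E.
No new states can be added; the closed set is {C, D, E, F, I, J, K, M, N}.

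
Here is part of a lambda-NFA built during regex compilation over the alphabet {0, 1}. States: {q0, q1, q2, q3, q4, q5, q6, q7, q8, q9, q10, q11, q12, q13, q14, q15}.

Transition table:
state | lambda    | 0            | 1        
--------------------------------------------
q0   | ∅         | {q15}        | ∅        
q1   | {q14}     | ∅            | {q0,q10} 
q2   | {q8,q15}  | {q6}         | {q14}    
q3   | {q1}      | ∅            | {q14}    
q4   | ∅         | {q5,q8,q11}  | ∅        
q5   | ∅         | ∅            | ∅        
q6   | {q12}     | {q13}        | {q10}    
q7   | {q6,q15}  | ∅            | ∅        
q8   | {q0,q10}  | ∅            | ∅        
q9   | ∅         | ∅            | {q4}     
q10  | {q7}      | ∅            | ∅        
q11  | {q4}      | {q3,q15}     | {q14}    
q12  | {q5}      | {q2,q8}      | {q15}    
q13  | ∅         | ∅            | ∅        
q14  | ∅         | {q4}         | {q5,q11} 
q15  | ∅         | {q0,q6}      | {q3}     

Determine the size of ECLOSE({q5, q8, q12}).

Start with {q5, q8, q12}.
From q8 via lambda: add q0, q10.
From q10 via lambda: add q7.
From q7 via lambda: add q6, q15.
lambda-closure = {q0, q5, q6, q7, q8, q10, q12, q15}, which has 8 states.

8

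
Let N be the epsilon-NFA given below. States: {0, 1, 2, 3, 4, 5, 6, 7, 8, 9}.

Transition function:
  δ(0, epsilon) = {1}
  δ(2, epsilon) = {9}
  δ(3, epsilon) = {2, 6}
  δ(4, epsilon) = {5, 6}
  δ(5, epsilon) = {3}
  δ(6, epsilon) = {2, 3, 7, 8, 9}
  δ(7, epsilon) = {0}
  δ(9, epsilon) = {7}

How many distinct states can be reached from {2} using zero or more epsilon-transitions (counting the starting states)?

5

Start with {2}.
From 2 via epsilon: add 9.
From 9 via epsilon: add 7.
From 7 via epsilon: add 0.
From 0 via epsilon: add 1.
epsilon-closure = {0, 1, 2, 7, 9}, which has 5 states.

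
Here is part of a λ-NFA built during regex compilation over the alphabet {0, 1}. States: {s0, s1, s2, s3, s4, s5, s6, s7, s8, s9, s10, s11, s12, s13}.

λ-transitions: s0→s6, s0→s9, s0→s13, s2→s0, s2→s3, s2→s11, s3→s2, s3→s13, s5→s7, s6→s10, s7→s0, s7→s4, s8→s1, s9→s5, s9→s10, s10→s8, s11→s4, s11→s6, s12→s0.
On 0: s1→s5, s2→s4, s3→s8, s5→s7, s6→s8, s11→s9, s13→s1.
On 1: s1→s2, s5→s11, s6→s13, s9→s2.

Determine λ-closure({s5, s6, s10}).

Start with {s5, s6, s10}.
From s5 via λ: add s7.
From s10 via λ: add s8.
From s7 via λ: add s0, s4.
From s8 via λ: add s1.
From s0 via λ: add s9, s13.
No new states can be added; the closed set is {s0, s1, s4, s5, s6, s7, s8, s9, s10, s13}.

{s0, s1, s4, s5, s6, s7, s8, s9, s10, s13}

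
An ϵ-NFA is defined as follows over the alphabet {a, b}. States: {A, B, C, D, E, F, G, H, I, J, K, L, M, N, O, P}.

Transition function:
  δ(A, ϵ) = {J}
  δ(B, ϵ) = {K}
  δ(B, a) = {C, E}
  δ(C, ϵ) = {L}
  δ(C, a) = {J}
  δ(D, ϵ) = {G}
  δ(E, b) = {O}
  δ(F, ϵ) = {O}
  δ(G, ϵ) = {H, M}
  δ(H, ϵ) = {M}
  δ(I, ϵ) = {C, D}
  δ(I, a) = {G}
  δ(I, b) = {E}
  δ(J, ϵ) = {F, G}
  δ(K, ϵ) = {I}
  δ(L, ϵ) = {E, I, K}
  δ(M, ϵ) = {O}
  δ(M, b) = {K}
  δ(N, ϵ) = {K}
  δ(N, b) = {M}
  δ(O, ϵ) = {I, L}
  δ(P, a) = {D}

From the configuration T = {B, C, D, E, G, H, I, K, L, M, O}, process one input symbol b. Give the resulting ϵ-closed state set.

{C, D, E, G, H, I, K, L, M, O}

E on b → {O}.
I on b → {E}.
M on b → {K}.
No b-transition from B, C, D, G, H, K, L, O.
Union after reading b: {E, K, O}.
Now take the ϵ-closure:
From K via ϵ: add I.
From O via ϵ: add L.
From I via ϵ: add C, D.
From D via ϵ: add G.
From G via ϵ: add H, M.
No new states can be added; the closed set is {C, D, E, G, H, I, K, L, M, O}.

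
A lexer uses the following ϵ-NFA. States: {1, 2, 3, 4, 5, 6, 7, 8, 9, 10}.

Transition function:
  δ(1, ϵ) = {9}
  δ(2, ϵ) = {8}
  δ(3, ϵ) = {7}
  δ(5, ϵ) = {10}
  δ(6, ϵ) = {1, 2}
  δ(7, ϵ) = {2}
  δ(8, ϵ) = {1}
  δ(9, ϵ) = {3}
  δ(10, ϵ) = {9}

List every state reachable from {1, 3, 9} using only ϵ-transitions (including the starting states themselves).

Start with {1, 3, 9}.
From 3 via ϵ: add 7.
From 7 via ϵ: add 2.
From 2 via ϵ: add 8.
No new states can be added; the closed set is {1, 2, 3, 7, 8, 9}.

{1, 2, 3, 7, 8, 9}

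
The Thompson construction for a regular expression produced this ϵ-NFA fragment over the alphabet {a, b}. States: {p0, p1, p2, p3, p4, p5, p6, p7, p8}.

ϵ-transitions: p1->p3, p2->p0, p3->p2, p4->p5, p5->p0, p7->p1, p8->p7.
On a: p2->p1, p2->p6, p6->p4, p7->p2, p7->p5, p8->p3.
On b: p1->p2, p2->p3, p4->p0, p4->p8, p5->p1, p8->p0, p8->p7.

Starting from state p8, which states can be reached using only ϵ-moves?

{p0, p1, p2, p3, p7, p8}

Start with {p8}.
From p8 via ϵ: add p7.
From p7 via ϵ: add p1.
From p1 via ϵ: add p3.
From p3 via ϵ: add p2.
From p2 via ϵ: add p0.
No new states can be added; the closed set is {p0, p1, p2, p3, p7, p8}.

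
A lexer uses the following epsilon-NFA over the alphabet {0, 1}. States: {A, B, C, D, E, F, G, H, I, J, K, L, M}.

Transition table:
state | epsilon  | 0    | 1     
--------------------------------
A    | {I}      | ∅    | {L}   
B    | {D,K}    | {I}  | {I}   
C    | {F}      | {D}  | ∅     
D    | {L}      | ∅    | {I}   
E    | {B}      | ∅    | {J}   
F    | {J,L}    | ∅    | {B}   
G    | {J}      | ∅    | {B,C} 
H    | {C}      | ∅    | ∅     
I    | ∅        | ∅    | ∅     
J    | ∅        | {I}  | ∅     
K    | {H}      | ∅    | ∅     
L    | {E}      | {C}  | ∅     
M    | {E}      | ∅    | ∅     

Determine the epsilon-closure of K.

{B, C, D, E, F, H, J, K, L}

Start with {K}.
From K via epsilon: add H.
From H via epsilon: add C.
From C via epsilon: add F.
From F via epsilon: add J, L.
From L via epsilon: add E.
From E via epsilon: add B.
From B via epsilon: add D.
No new states can be added; the closed set is {B, C, D, E, F, H, J, K, L}.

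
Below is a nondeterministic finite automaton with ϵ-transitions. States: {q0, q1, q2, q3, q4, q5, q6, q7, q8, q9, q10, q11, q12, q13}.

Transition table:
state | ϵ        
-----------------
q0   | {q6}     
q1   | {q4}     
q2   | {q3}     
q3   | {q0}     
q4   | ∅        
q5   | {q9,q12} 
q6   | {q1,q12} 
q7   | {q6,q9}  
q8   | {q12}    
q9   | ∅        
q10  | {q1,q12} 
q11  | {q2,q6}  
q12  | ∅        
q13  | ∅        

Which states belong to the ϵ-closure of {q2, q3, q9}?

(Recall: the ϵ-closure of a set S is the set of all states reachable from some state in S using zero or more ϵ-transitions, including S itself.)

Start with {q2, q3, q9}.
From q3 via ϵ: add q0.
From q0 via ϵ: add q6.
From q6 via ϵ: add q1, q12.
From q1 via ϵ: add q4.
No new states can be added; the closed set is {q0, q1, q2, q3, q4, q6, q9, q12}.

{q0, q1, q2, q3, q4, q6, q9, q12}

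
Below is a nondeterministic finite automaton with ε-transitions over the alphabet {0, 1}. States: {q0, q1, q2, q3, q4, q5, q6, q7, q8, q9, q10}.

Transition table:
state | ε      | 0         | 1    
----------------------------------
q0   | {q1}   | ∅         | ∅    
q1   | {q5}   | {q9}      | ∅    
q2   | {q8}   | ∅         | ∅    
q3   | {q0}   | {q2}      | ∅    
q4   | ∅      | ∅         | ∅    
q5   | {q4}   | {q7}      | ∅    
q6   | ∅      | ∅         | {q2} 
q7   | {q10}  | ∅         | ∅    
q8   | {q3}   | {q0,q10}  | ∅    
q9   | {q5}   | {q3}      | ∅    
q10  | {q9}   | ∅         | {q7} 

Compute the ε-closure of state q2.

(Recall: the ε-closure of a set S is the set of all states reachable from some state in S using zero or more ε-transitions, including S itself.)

{q0, q1, q2, q3, q4, q5, q8}

Start with {q2}.
From q2 via ε: add q8.
From q8 via ε: add q3.
From q3 via ε: add q0.
From q0 via ε: add q1.
From q1 via ε: add q5.
From q5 via ε: add q4.
No new states can be added; the closed set is {q0, q1, q2, q3, q4, q5, q8}.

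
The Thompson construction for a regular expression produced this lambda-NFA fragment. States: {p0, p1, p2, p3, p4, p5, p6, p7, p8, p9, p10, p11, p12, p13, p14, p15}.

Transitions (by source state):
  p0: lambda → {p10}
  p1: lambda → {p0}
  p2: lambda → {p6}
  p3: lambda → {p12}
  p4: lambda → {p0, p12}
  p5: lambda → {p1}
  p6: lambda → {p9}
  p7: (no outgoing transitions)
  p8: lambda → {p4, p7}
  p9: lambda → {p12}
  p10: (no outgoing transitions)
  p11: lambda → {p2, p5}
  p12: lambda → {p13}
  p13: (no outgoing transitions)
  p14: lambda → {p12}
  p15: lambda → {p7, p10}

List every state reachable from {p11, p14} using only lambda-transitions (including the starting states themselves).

Start with {p11, p14}.
From p11 via lambda: add p2, p5.
From p14 via lambda: add p12.
From p2 via lambda: add p6.
From p5 via lambda: add p1.
From p12 via lambda: add p13.
From p1 via lambda: add p0.
From p6 via lambda: add p9.
From p0 via lambda: add p10.
No new states can be added; the closed set is {p0, p1, p2, p5, p6, p9, p10, p11, p12, p13, p14}.

{p0, p1, p2, p5, p6, p9, p10, p11, p12, p13, p14}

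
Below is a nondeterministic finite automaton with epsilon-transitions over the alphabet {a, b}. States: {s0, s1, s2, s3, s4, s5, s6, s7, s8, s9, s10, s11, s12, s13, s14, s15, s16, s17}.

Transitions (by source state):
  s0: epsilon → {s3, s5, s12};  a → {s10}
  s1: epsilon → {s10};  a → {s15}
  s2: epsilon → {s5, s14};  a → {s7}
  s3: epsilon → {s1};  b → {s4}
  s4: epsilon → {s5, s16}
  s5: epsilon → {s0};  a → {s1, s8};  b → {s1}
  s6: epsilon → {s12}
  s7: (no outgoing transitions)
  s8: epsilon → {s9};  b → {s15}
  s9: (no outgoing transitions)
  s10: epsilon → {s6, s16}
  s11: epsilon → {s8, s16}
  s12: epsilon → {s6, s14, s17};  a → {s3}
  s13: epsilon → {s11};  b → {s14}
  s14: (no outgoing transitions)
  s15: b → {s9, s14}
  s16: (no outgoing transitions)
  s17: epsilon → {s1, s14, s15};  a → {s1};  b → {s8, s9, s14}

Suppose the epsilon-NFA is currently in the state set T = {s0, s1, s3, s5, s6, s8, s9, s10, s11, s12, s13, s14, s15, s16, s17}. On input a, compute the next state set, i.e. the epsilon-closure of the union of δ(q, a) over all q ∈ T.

{s1, s3, s6, s8, s9, s10, s12, s14, s15, s16, s17}

s0 on a → {s10}.
s1 on a → {s15}.
s5 on a → {s1, s8}.
s12 on a → {s3}.
s17 on a → {s1}.
No a-transition from s3, s6, s8, s9, s10, s11, s13, s14, s15, s16.
Union after reading a: {s1, s3, s8, s10, s15}.
Now take the epsilon-closure:
From s8 via epsilon: add s9.
From s10 via epsilon: add s6, s16.
From s6 via epsilon: add s12.
From s12 via epsilon: add s14, s17.
No new states can be added; the closed set is {s1, s3, s6, s8, s9, s10, s12, s14, s15, s16, s17}.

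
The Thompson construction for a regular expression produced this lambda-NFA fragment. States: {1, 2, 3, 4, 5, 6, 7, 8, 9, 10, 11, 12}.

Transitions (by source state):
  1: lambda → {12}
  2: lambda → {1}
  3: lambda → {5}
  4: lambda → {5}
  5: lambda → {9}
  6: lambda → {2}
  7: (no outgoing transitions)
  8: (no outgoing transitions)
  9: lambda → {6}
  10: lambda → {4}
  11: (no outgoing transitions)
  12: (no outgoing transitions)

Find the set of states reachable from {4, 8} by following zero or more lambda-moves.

{1, 2, 4, 5, 6, 8, 9, 12}

Start with {4, 8}.
From 4 via lambda: add 5.
From 5 via lambda: add 9.
From 9 via lambda: add 6.
From 6 via lambda: add 2.
From 2 via lambda: add 1.
From 1 via lambda: add 12.
No new states can be added; the closed set is {1, 2, 4, 5, 6, 8, 9, 12}.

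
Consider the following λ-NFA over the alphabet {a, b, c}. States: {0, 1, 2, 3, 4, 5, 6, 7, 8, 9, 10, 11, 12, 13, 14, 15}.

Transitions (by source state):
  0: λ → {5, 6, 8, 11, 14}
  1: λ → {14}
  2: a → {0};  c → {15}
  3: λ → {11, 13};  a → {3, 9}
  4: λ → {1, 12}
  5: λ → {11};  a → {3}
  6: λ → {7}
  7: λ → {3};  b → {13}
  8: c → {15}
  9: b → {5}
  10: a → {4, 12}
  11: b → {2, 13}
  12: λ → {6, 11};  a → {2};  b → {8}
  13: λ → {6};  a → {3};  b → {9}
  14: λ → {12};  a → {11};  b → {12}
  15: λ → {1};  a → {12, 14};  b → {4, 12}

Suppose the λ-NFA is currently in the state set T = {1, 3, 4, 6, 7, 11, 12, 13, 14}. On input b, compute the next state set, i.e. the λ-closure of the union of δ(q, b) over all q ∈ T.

{2, 3, 6, 7, 8, 9, 11, 12, 13}

7 on b → {13}.
11 on b → {2, 13}.
12 on b → {8}.
13 on b → {9}.
14 on b → {12}.
No b-transition from 1, 3, 4, 6.
Union after reading b: {2, 8, 9, 12, 13}.
Now take the λ-closure:
From 12 via λ: add 6, 11.
From 6 via λ: add 7.
From 7 via λ: add 3.
No new states can be added; the closed set is {2, 3, 6, 7, 8, 9, 11, 12, 13}.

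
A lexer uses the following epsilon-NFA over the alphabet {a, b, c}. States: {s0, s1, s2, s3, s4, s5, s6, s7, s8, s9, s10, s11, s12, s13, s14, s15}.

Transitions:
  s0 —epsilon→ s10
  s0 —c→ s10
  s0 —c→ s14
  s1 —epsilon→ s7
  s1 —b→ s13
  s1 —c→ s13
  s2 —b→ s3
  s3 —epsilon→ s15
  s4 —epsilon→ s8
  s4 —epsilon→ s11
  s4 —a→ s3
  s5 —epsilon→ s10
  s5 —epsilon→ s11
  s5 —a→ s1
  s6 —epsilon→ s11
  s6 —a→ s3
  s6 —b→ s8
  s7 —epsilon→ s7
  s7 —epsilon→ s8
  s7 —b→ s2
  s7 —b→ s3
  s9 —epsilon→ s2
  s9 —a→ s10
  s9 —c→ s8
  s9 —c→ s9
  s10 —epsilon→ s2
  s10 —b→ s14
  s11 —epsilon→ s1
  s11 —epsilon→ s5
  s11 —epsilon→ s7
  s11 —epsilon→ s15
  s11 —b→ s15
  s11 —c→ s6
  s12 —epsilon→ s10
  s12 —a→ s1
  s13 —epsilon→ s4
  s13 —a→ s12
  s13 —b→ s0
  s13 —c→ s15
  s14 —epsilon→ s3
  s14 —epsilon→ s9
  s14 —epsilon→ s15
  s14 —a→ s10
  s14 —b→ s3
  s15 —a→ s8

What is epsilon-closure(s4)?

{s1, s2, s4, s5, s7, s8, s10, s11, s15}

Start with {s4}.
From s4 via epsilon: add s8, s11.
From s11 via epsilon: add s1, s5, s7, s15.
From s5 via epsilon: add s10.
From s10 via epsilon: add s2.
No new states can be added; the closed set is {s1, s2, s4, s5, s7, s8, s10, s11, s15}.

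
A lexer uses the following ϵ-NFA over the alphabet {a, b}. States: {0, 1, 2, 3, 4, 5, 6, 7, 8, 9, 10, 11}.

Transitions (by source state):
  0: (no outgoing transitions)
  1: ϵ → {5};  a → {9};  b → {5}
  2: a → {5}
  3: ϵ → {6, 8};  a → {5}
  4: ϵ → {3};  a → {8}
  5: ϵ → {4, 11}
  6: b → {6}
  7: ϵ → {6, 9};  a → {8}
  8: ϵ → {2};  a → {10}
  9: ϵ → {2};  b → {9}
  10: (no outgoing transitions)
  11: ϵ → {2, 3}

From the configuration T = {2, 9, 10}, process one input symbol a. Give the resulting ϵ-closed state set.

2 on a → {5}.
No a-transition from 9, 10.
Union after reading a: {5}.
Now take the ϵ-closure:
From 5 via ϵ: add 4, 11.
From 4 via ϵ: add 3.
From 11 via ϵ: add 2.
From 3 via ϵ: add 6, 8.
No new states can be added; the closed set is {2, 3, 4, 5, 6, 8, 11}.

{2, 3, 4, 5, 6, 8, 11}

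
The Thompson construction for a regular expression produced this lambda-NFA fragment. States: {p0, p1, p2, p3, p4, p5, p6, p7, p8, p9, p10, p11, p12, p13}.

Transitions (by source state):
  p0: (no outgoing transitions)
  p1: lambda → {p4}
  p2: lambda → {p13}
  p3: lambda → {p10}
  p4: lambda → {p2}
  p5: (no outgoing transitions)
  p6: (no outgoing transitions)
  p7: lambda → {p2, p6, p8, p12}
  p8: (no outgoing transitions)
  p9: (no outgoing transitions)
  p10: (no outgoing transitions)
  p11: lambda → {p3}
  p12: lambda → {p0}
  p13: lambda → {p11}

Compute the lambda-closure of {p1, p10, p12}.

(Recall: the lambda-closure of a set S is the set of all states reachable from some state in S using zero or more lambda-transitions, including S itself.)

{p0, p1, p2, p3, p4, p10, p11, p12, p13}

Start with {p1, p10, p12}.
From p1 via lambda: add p4.
From p12 via lambda: add p0.
From p4 via lambda: add p2.
From p2 via lambda: add p13.
From p13 via lambda: add p11.
From p11 via lambda: add p3.
No new states can be added; the closed set is {p0, p1, p2, p3, p4, p10, p11, p12, p13}.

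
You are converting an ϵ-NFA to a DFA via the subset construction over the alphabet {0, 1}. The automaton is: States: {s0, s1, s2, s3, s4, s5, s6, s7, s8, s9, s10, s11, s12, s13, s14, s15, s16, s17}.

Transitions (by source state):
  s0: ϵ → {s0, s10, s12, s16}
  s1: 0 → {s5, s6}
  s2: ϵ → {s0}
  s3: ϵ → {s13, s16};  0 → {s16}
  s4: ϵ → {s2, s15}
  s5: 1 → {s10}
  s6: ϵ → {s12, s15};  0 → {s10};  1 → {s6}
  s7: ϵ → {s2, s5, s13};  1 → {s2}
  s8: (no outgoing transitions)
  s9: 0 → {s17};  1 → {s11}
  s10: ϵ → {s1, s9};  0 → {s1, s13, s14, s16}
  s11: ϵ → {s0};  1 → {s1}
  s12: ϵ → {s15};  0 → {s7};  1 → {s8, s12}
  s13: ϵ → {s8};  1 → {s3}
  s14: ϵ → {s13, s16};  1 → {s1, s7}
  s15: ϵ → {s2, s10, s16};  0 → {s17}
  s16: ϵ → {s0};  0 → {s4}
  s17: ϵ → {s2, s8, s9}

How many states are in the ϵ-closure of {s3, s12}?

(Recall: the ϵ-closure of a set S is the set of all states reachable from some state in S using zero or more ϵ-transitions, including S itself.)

11

Start with {s3, s12}.
From s3 via ϵ: add s13, s16.
From s12 via ϵ: add s15.
From s13 via ϵ: add s8.
From s15 via ϵ: add s2, s10.
From s16 via ϵ: add s0.
From s10 via ϵ: add s1, s9.
ϵ-closure = {s0, s1, s2, s3, s8, s9, s10, s12, s13, s15, s16}, which has 11 states.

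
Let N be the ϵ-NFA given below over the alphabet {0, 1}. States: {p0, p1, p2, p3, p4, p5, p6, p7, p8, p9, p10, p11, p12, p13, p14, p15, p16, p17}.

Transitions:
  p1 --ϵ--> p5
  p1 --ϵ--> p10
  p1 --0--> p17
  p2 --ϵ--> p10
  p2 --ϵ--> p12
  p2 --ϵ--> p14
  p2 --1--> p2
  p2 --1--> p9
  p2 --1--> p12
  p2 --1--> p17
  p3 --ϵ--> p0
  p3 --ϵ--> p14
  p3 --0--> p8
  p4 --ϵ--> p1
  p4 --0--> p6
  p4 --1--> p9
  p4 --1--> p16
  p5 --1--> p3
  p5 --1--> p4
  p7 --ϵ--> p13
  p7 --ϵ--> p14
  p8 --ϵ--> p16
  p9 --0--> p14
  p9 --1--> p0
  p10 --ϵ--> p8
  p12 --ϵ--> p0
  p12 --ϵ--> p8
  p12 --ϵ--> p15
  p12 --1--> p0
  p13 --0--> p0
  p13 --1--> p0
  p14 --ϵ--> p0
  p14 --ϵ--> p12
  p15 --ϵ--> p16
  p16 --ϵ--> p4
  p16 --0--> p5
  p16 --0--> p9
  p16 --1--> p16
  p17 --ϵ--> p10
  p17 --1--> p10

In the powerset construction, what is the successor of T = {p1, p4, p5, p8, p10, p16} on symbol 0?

{p1, p4, p5, p6, p8, p9, p10, p16, p17}

p1 on 0 → {p17}.
p4 on 0 → {p6}.
p16 on 0 → {p5, p9}.
No 0-transition from p5, p8, p10.
Union after reading 0: {p5, p6, p9, p17}.
Now take the ϵ-closure:
From p17 via ϵ: add p10.
From p10 via ϵ: add p8.
From p8 via ϵ: add p16.
From p16 via ϵ: add p4.
From p4 via ϵ: add p1.
No new states can be added; the closed set is {p1, p4, p5, p6, p8, p9, p10, p16, p17}.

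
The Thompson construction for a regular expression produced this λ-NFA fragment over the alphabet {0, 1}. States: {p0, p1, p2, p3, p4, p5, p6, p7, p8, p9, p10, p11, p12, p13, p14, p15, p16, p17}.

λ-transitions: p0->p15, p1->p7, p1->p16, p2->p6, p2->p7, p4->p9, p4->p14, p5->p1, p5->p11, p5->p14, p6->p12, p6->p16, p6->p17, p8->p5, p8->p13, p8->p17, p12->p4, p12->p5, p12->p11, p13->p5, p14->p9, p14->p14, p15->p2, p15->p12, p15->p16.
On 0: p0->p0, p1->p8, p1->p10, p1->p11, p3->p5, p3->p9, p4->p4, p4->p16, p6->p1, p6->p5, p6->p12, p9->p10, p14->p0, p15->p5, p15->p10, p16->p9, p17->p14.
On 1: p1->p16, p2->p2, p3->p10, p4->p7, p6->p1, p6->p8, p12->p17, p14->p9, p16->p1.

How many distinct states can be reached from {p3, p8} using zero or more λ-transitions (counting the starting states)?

11

Start with {p3, p8}.
From p8 via λ: add p5, p13, p17.
From p5 via λ: add p1, p11, p14.
From p1 via λ: add p7, p16.
From p14 via λ: add p9.
λ-closure = {p1, p3, p5, p7, p8, p9, p11, p13, p14, p16, p17}, which has 11 states.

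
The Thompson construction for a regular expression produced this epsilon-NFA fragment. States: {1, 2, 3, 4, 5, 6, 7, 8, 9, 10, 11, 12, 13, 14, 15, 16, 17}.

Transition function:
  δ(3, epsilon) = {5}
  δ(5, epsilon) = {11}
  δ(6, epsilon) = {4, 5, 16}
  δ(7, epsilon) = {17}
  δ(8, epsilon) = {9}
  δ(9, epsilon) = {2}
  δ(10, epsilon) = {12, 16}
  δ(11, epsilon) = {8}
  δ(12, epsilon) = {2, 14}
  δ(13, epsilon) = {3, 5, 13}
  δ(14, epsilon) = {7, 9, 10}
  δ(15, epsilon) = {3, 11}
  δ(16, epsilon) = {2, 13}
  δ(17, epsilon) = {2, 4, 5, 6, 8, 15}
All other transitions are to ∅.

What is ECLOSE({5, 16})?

{2, 3, 5, 8, 9, 11, 13, 16}

Start with {5, 16}.
From 5 via epsilon: add 11.
From 16 via epsilon: add 2, 13.
From 11 via epsilon: add 8.
From 13 via epsilon: add 3.
From 8 via epsilon: add 9.
No new states can be added; the closed set is {2, 3, 5, 8, 9, 11, 13, 16}.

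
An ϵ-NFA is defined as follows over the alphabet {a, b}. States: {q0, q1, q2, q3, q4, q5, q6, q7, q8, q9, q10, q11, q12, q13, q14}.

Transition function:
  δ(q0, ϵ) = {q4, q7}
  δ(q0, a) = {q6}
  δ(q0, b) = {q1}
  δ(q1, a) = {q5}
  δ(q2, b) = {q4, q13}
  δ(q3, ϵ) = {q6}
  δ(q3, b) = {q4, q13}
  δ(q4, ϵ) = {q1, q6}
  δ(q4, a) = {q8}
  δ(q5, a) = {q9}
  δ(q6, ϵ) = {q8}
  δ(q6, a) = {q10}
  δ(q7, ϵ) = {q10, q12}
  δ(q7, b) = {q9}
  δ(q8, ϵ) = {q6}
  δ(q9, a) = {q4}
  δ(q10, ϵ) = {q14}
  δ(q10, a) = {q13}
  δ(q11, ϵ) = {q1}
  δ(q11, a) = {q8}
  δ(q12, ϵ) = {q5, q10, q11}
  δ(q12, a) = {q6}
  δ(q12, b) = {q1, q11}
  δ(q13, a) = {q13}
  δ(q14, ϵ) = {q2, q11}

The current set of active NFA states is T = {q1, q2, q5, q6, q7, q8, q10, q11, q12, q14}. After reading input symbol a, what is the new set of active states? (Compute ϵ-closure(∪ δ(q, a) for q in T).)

q1 on a → {q5}.
q5 on a → {q9}.
q6 on a → {q10}.
q10 on a → {q13}.
q11 on a → {q8}.
q12 on a → {q6}.
No a-transition from q2, q7, q8, q14.
Union after reading a: {q5, q6, q8, q9, q10, q13}.
Now take the ϵ-closure:
From q10 via ϵ: add q14.
From q14 via ϵ: add q2, q11.
From q11 via ϵ: add q1.
No new states can be added; the closed set is {q1, q2, q5, q6, q8, q9, q10, q11, q13, q14}.

{q1, q2, q5, q6, q8, q9, q10, q11, q13, q14}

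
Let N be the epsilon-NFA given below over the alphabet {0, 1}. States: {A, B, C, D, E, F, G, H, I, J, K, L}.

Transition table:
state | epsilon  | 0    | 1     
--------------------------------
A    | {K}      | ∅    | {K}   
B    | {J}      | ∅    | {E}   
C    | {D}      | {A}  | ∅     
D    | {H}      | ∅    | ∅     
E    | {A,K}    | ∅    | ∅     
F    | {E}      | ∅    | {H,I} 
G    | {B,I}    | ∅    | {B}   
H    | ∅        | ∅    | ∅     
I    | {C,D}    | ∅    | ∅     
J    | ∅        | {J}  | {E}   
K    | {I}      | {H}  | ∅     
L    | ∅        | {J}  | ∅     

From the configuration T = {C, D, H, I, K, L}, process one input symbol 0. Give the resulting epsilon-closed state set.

C on 0 → {A}.
K on 0 → {H}.
L on 0 → {J}.
No 0-transition from D, H, I.
Union after reading 0: {A, H, J}.
Now take the epsilon-closure:
From A via epsilon: add K.
From K via epsilon: add I.
From I via epsilon: add C, D.
No new states can be added; the closed set is {A, C, D, H, I, J, K}.

{A, C, D, H, I, J, K}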